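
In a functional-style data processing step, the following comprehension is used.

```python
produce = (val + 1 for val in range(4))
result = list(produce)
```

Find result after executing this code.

Step 1: For each val in range(4), compute val+1:
  val=0: 0+1 = 1
  val=1: 1+1 = 2
  val=2: 2+1 = 3
  val=3: 3+1 = 4
Therefore result = [1, 2, 3, 4].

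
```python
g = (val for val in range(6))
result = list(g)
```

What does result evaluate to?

Step 1: Generator expression iterates range(6): [0, 1, 2, 3, 4, 5].
Step 2: list() collects all values.
Therefore result = [0, 1, 2, 3, 4, 5].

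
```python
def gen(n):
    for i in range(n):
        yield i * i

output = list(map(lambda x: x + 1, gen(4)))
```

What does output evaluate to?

Step 1: gen(4) yields squares: [0, 1, 4, 9].
Step 2: map adds 1 to each: [1, 2, 5, 10].
Therefore output = [1, 2, 5, 10].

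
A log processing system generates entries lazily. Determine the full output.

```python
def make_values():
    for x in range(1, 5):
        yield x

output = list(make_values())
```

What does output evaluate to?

Step 1: The generator yields each value from range(1, 5).
Step 2: list() consumes all yields: [1, 2, 3, 4].
Therefore output = [1, 2, 3, 4].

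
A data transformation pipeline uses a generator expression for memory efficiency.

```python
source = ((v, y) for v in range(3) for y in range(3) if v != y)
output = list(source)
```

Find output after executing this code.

Step 1: Nested generator over range(3) x range(3) where v != y:
  (0, 0): excluded (v == y)
  (0, 1): included
  (0, 2): included
  (1, 0): included
  (1, 1): excluded (v == y)
  (1, 2): included
  (2, 0): included
  (2, 1): included
  (2, 2): excluded (v == y)
Therefore output = [(0, 1), (0, 2), (1, 0), (1, 2), (2, 0), (2, 1)].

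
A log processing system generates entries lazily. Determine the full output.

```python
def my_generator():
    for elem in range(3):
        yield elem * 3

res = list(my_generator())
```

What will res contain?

Step 1: For each elem in range(3), yield elem * 3:
  elem=0: yield 0 * 3 = 0
  elem=1: yield 1 * 3 = 3
  elem=2: yield 2 * 3 = 6
Therefore res = [0, 3, 6].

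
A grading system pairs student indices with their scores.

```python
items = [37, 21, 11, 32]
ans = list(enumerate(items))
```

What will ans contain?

Step 1: enumerate pairs each element with its index:
  (0, 37)
  (1, 21)
  (2, 11)
  (3, 32)
Therefore ans = [(0, 37), (1, 21), (2, 11), (3, 32)].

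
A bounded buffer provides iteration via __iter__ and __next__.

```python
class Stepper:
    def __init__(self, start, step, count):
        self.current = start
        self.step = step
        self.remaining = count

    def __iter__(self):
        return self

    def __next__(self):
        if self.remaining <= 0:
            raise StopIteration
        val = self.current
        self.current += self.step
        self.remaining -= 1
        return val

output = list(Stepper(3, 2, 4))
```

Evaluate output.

Step 1: Stepper starts at 3, increments by 2, for 4 steps:
  Yield 3, then current += 2
  Yield 5, then current += 2
  Yield 7, then current += 2
  Yield 9, then current += 2
Therefore output = [3, 5, 7, 9].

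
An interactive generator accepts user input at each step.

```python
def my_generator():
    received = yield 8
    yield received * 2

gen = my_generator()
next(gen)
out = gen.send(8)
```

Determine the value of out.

Step 1: next(gen) advances to first yield, producing 8.
Step 2: send(8) resumes, received = 8.
Step 3: yield received * 2 = 8 * 2 = 16.
Therefore out = 16.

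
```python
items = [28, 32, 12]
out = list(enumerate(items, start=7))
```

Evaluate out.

Step 1: enumerate with start=7:
  (7, 28)
  (8, 32)
  (9, 12)
Therefore out = [(7, 28), (8, 32), (9, 12)].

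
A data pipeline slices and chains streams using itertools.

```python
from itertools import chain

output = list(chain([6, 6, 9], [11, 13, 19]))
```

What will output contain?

Step 1: chain() concatenates iterables: [6, 6, 9] + [11, 13, 19].
Therefore output = [6, 6, 9, 11, 13, 19].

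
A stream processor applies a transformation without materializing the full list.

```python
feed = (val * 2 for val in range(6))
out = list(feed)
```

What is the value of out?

Step 1: For each val in range(6), compute val*2:
  val=0: 0*2 = 0
  val=1: 1*2 = 2
  val=2: 2*2 = 4
  val=3: 3*2 = 6
  val=4: 4*2 = 8
  val=5: 5*2 = 10
Therefore out = [0, 2, 4, 6, 8, 10].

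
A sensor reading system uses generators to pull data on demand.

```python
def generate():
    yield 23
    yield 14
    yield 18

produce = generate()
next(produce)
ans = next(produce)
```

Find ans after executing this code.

Step 1: generate() creates a generator.
Step 2: next(produce) yields 23 (consumed and discarded).
Step 3: next(produce) yields 14, assigned to ans.
Therefore ans = 14.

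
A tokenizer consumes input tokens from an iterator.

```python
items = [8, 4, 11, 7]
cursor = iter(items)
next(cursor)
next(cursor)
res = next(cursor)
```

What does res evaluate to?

Step 1: Create iterator over [8, 4, 11, 7].
Step 2: next() consumes 8.
Step 3: next() consumes 4.
Step 4: next() returns 11.
Therefore res = 11.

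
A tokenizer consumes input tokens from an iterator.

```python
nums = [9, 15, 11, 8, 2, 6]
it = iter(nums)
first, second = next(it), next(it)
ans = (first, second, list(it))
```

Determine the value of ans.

Step 1: Create iterator over [9, 15, 11, 8, 2, 6].
Step 2: first = 9, second = 15.
Step 3: Remaining elements: [11, 8, 2, 6].
Therefore ans = (9, 15, [11, 8, 2, 6]).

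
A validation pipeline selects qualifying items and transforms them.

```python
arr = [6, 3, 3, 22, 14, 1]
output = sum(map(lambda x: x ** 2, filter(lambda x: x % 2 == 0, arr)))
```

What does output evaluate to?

Step 1: Filter even numbers from [6, 3, 3, 22, 14, 1]: [6, 22, 14]
Step 2: Square each: [36, 484, 196]
Step 3: Sum = 716.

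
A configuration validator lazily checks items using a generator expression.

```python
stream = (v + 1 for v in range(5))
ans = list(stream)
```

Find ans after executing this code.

Step 1: For each v in range(5), compute v+1:
  v=0: 0+1 = 1
  v=1: 1+1 = 2
  v=2: 2+1 = 3
  v=3: 3+1 = 4
  v=4: 4+1 = 5
Therefore ans = [1, 2, 3, 4, 5].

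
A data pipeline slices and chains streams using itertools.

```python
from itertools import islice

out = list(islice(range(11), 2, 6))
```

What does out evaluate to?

Step 1: islice(range(11), 2, 6) takes elements at indices [2, 6).
Step 2: Elements: [2, 3, 4, 5].
Therefore out = [2, 3, 4, 5].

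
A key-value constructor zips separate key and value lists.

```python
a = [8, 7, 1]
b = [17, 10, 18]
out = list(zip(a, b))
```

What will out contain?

Step 1: zip pairs elements at same index:
  Index 0: (8, 17)
  Index 1: (7, 10)
  Index 2: (1, 18)
Therefore out = [(8, 17), (7, 10), (1, 18)].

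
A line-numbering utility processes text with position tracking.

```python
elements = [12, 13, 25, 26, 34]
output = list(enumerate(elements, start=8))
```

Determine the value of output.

Step 1: enumerate with start=8:
  (8, 12)
  (9, 13)
  (10, 25)
  (11, 26)
  (12, 34)
Therefore output = [(8, 12), (9, 13), (10, 25), (11, 26), (12, 34)].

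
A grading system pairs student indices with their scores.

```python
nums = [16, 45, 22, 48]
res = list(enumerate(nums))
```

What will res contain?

Step 1: enumerate pairs each element with its index:
  (0, 16)
  (1, 45)
  (2, 22)
  (3, 48)
Therefore res = [(0, 16), (1, 45), (2, 22), (3, 48)].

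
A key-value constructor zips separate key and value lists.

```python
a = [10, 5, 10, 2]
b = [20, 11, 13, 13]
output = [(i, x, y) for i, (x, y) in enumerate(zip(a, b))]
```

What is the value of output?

Step 1: enumerate(zip(a, b)) gives index with paired elements:
  i=0: (10, 20)
  i=1: (5, 11)
  i=2: (10, 13)
  i=3: (2, 13)
Therefore output = [(0, 10, 20), (1, 5, 11), (2, 10, 13), (3, 2, 13)].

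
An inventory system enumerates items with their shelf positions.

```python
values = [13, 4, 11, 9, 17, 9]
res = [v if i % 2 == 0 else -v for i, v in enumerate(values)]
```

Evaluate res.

Step 1: For each (i, v), keep v if i is even, negate if odd:
  i=0 (even): keep 13
  i=1 (odd): negate to -4
  i=2 (even): keep 11
  i=3 (odd): negate to -9
  i=4 (even): keep 17
  i=5 (odd): negate to -9
Therefore res = [13, -4, 11, -9, 17, -9].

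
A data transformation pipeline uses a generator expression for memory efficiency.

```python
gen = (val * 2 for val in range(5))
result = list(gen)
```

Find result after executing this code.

Step 1: For each val in range(5), compute val*2:
  val=0: 0*2 = 0
  val=1: 1*2 = 2
  val=2: 2*2 = 4
  val=3: 3*2 = 6
  val=4: 4*2 = 8
Therefore result = [0, 2, 4, 6, 8].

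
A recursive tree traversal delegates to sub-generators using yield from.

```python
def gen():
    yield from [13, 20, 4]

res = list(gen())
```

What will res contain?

Step 1: yield from delegates to the iterable, yielding each element.
Step 2: Collected values: [13, 20, 4].
Therefore res = [13, 20, 4].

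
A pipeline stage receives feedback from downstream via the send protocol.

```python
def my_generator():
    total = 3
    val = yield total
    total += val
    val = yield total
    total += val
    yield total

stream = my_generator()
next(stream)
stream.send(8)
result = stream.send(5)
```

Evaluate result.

Step 1: next() -> yield total=3.
Step 2: send(8) -> val=8, total = 3+8 = 11, yield 11.
Step 3: send(5) -> val=5, total = 11+5 = 16, yield 16.
Therefore result = 16.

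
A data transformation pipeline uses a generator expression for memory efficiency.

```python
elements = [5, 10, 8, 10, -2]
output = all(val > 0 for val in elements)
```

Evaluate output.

Step 1: Check val > 0 for each element in [5, 10, 8, 10, -2]:
  5 > 0: True
  10 > 0: True
  8 > 0: True
  10 > 0: True
  -2 > 0: False
Step 2: all() returns False.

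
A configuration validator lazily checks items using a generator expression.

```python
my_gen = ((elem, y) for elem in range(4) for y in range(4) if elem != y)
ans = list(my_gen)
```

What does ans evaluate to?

Step 1: Nested generator over range(4) x range(4) where elem != y:
  (0, 0): excluded (elem == y)
  (0, 1): included
  (0, 2): included
  (0, 3): included
  (1, 0): included
  (1, 1): excluded (elem == y)
  (1, 2): included
  (1, 3): included
  (2, 0): included
  (2, 1): included
  (2, 2): excluded (elem == y)
  (2, 3): included
  (3, 0): included
  (3, 1): included
  (3, 2): included
  (3, 3): excluded (elem == y)
Therefore ans = [(0, 1), (0, 2), (0, 3), (1, 0), (1, 2), (1, 3), (2, 0), (2, 1), (2, 3), (3, 0), (3, 1), (3, 2)].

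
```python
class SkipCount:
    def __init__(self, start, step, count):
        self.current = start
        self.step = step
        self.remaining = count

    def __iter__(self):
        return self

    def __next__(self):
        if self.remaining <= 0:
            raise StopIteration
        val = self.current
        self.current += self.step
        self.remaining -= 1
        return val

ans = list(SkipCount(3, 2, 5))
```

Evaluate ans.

Step 1: SkipCount starts at 3, increments by 2, for 5 steps:
  Yield 3, then current += 2
  Yield 5, then current += 2
  Yield 7, then current += 2
  Yield 9, then current += 2
  Yield 11, then current += 2
Therefore ans = [3, 5, 7, 9, 11].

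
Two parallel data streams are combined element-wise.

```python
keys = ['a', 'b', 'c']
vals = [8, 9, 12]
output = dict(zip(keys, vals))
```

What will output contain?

Step 1: zip pairs keys with values:
  'a' -> 8
  'b' -> 9
  'c' -> 12
Therefore output = {'a': 8, 'b': 9, 'c': 12}.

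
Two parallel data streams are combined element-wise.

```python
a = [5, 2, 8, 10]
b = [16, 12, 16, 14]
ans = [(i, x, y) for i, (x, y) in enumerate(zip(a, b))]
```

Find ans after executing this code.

Step 1: enumerate(zip(a, b)) gives index with paired elements:
  i=0: (5, 16)
  i=1: (2, 12)
  i=2: (8, 16)
  i=3: (10, 14)
Therefore ans = [(0, 5, 16), (1, 2, 12), (2, 8, 16), (3, 10, 14)].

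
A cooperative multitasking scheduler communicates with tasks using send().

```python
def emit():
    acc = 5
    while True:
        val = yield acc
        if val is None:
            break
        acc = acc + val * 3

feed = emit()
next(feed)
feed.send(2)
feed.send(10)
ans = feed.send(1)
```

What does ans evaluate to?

Step 1: next() -> yield acc=5.
Step 2: send(2) -> val=2, acc = 5 + 2*3 = 11, yield 11.
Step 3: send(10) -> val=10, acc = 11 + 10*3 = 41, yield 41.
Step 4: send(1) -> val=1, acc = 41 + 1*3 = 44, yield 44.
Therefore ans = 44.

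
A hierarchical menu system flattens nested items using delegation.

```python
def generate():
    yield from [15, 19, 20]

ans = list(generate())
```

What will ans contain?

Step 1: yield from delegates to the iterable, yielding each element.
Step 2: Collected values: [15, 19, 20].
Therefore ans = [15, 19, 20].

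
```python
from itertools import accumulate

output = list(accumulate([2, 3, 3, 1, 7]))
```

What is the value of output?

Step 1: accumulate computes running sums:
  + 2 = 2
  + 3 = 5
  + 3 = 8
  + 1 = 9
  + 7 = 16
Therefore output = [2, 5, 8, 9, 16].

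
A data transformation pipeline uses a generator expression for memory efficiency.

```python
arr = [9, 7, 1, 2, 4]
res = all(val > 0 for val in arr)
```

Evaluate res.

Step 1: Check val > 0 for each element in [9, 7, 1, 2, 4]:
  9 > 0: True
  7 > 0: True
  1 > 0: True
  2 > 0: True
  4 > 0: True
Step 2: all() returns True.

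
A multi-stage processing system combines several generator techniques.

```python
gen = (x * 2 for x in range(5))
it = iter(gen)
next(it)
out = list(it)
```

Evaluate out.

Step 1: Generator produces [0, 2, 4, 6, 8].
Step 2: next(it) consumes first element (0).
Step 3: list(it) collects remaining: [2, 4, 6, 8].
Therefore out = [2, 4, 6, 8].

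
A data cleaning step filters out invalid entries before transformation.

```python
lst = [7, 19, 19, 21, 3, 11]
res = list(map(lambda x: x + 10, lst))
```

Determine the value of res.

Step 1: Apply lambda x: x + 10 to each element:
  7 -> 17
  19 -> 29
  19 -> 29
  21 -> 31
  3 -> 13
  11 -> 21
Therefore res = [17, 29, 29, 31, 13, 21].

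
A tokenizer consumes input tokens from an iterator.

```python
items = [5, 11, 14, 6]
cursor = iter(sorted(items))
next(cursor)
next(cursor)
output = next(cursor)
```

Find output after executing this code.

Step 1: sorted([5, 11, 14, 6]) = [5, 6, 11, 14].
Step 2: Create iterator and skip 2 elements.
Step 3: next() returns 11.
Therefore output = 11.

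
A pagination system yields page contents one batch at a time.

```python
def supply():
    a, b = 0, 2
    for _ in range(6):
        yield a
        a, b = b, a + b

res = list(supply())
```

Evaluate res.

Step 1: Fibonacci-like sequence starting with a=0, b=2:
  Iteration 1: yield a=0, then a,b = 2,2
  Iteration 2: yield a=2, then a,b = 2,4
  Iteration 3: yield a=2, then a,b = 4,6
  Iteration 4: yield a=4, then a,b = 6,10
  Iteration 5: yield a=6, then a,b = 10,16
  Iteration 6: yield a=10, then a,b = 16,26
Therefore res = [0, 2, 2, 4, 6, 10].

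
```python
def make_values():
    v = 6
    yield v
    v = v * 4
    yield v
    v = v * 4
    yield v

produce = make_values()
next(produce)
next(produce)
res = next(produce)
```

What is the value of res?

Step 1: Trace through generator execution:
  Yield 1: v starts at 6, yield 6
  Yield 2: v = 6 * 4 = 24, yield 24
  Yield 3: v = 24 * 4 = 96, yield 96
Step 2: First next() gets 6, second next() gets the second value, third next() yields 96.
Therefore res = 96.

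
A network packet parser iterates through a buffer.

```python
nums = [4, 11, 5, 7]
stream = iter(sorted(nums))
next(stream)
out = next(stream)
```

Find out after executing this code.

Step 1: sorted([4, 11, 5, 7]) = [4, 5, 7, 11].
Step 2: Create iterator and skip 1 elements.
Step 3: next() returns 5.
Therefore out = 5.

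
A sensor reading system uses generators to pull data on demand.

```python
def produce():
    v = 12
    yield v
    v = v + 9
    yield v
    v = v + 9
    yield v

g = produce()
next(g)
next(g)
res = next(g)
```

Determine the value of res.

Step 1: Trace through generator execution:
  Yield 1: v starts at 12, yield 12
  Yield 2: v = 12 + 9 = 21, yield 21
  Yield 3: v = 21 + 9 = 30, yield 30
Step 2: First next() gets 12, second next() gets the second value, third next() yields 30.
Therefore res = 30.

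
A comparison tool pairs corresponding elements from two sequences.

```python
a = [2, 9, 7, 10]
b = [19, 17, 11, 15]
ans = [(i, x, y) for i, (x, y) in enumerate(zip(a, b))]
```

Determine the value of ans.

Step 1: enumerate(zip(a, b)) gives index with paired elements:
  i=0: (2, 19)
  i=1: (9, 17)
  i=2: (7, 11)
  i=3: (10, 15)
Therefore ans = [(0, 2, 19), (1, 9, 17), (2, 7, 11), (3, 10, 15)].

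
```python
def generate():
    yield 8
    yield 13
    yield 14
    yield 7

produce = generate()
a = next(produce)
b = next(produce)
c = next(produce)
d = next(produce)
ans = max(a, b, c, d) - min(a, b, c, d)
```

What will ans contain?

Step 1: Create generator and consume all values:
  a = next(produce) = 8
  b = next(produce) = 13
  c = next(produce) = 14
  d = next(produce) = 7
Step 2: max = 14, min = 7, ans = 14 - 7 = 7.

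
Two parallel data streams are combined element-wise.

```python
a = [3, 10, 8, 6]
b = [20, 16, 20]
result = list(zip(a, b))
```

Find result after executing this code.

Step 1: zip stops at shortest (len(a)=4, len(b)=3):
  Index 0: (3, 20)
  Index 1: (10, 16)
  Index 2: (8, 20)
Step 2: Last element of a (6) has no pair, dropped.
Therefore result = [(3, 20), (10, 16), (8, 20)].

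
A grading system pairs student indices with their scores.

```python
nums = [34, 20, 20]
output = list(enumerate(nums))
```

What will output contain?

Step 1: enumerate pairs each element with its index:
  (0, 34)
  (1, 20)
  (2, 20)
Therefore output = [(0, 34), (1, 20), (2, 20)].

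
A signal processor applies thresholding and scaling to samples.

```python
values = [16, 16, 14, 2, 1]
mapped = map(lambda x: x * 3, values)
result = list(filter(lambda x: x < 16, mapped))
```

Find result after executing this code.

Step 1: Map x * 3:
  16 -> 48
  16 -> 48
  14 -> 42
  2 -> 6
  1 -> 3
Step 2: Filter for < 16:
  48: removed
  48: removed
  42: removed
  6: kept
  3: kept
Therefore result = [6, 3].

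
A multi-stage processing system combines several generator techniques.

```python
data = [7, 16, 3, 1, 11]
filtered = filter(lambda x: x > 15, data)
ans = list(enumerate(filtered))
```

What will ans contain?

Step 1: Filter [7, 16, 3, 1, 11] for > 15: [16].
Step 2: enumerate re-indexes from 0: [(0, 16)].
Therefore ans = [(0, 16)].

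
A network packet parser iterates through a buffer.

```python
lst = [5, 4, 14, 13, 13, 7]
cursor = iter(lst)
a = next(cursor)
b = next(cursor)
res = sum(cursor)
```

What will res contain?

Step 1: Create iterator over [5, 4, 14, 13, 13, 7].
Step 2: a = next() = 5, b = next() = 4.
Step 3: sum() of remaining [14, 13, 13, 7] = 47.
Therefore res = 47.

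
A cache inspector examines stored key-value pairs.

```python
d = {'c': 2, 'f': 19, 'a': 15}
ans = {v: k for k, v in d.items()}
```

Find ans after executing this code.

Step 1: Invert dict (swap keys and values):
  'c': 2 -> 2: 'c'
  'f': 19 -> 19: 'f'
  'a': 15 -> 15: 'a'
Therefore ans = {2: 'c', 19: 'f', 15: 'a'}.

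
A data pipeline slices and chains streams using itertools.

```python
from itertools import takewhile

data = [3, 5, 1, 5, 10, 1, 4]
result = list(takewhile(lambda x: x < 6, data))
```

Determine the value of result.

Step 1: takewhile stops at first element >= 6:
  3 < 6: take
  5 < 6: take
  1 < 6: take
  5 < 6: take
  10 >= 6: stop
Therefore result = [3, 5, 1, 5].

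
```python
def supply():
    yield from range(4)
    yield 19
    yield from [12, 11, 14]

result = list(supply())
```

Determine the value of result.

Step 1: Trace yields in order:
  yield 0
  yield 1
  yield 2
  yield 3
  yield 19
  yield 12
  yield 11
  yield 14
Therefore result = [0, 1, 2, 3, 19, 12, 11, 14].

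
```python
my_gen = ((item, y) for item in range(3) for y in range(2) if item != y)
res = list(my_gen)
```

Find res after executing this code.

Step 1: Nested generator over range(3) x range(2) where item != y:
  (0, 0): excluded (item == y)
  (0, 1): included
  (1, 0): included
  (1, 1): excluded (item == y)
  (2, 0): included
  (2, 1): included
Therefore res = [(0, 1), (1, 0), (2, 0), (2, 1)].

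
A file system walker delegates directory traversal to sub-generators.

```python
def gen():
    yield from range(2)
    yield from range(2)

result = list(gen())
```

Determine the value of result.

Step 1: Trace yields in order:
  yield 0
  yield 1
  yield 0
  yield 1
Therefore result = [0, 1, 0, 1].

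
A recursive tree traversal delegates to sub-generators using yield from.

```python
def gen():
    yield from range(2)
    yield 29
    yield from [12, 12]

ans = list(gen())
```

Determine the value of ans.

Step 1: Trace yields in order:
  yield 0
  yield 1
  yield 29
  yield 12
  yield 12
Therefore ans = [0, 1, 29, 12, 12].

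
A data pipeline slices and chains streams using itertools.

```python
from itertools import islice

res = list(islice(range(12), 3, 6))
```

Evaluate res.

Step 1: islice(range(12), 3, 6) takes elements at indices [3, 6).
Step 2: Elements: [3, 4, 5].
Therefore res = [3, 4, 5].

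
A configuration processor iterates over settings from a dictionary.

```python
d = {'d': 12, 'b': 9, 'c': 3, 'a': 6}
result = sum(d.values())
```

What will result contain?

Step 1: d.values() = [12, 9, 3, 6].
Step 2: sum = 30.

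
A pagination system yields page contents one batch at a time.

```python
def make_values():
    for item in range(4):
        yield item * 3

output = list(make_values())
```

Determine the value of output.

Step 1: For each item in range(4), yield item * 3:
  item=0: yield 0 * 3 = 0
  item=1: yield 1 * 3 = 3
  item=2: yield 2 * 3 = 6
  item=3: yield 3 * 3 = 9
Therefore output = [0, 3, 6, 9].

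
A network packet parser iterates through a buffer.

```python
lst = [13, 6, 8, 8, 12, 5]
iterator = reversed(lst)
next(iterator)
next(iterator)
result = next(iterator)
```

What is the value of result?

Step 1: reversed([13, 6, 8, 8, 12, 5]) gives iterator: [5, 12, 8, 8, 6, 13].
Step 2: First next() = 5, second next() = 12.
Step 3: Third next() = 8.
Therefore result = 8.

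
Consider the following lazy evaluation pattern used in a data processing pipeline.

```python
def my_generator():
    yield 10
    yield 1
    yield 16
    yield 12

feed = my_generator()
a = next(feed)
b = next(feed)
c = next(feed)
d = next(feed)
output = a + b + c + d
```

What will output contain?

Step 1: Create generator and consume all values:
  a = next(feed) = 10
  b = next(feed) = 1
  c = next(feed) = 16
  d = next(feed) = 12
Step 2: output = 10 + 1 + 16 + 12 = 39.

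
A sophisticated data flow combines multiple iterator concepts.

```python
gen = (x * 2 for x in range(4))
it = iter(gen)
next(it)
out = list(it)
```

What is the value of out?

Step 1: Generator produces [0, 2, 4, 6].
Step 2: next(it) consumes first element (0).
Step 3: list(it) collects remaining: [2, 4, 6].
Therefore out = [2, 4, 6].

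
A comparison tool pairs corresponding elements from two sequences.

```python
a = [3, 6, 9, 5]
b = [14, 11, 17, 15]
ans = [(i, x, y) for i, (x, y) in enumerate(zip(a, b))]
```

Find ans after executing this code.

Step 1: enumerate(zip(a, b)) gives index with paired elements:
  i=0: (3, 14)
  i=1: (6, 11)
  i=2: (9, 17)
  i=3: (5, 15)
Therefore ans = [(0, 3, 14), (1, 6, 11), (2, 9, 17), (3, 5, 15)].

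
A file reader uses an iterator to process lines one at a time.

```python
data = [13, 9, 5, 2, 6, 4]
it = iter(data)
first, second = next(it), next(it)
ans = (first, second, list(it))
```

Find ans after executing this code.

Step 1: Create iterator over [13, 9, 5, 2, 6, 4].
Step 2: first = 13, second = 9.
Step 3: Remaining elements: [5, 2, 6, 4].
Therefore ans = (13, 9, [5, 2, 6, 4]).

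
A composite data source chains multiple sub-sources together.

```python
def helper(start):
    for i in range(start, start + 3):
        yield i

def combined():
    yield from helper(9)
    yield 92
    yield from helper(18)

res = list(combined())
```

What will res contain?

Step 1: combined() delegates to helper(9):
  yield 9
  yield 10
  yield 11
Step 2: yield 92
Step 3: Delegates to helper(18):
  yield 18
  yield 19
  yield 20
Therefore res = [9, 10, 11, 92, 18, 19, 20].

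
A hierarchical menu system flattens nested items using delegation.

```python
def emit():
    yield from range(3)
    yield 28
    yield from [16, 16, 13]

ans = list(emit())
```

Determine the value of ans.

Step 1: Trace yields in order:
  yield 0
  yield 1
  yield 2
  yield 28
  yield 16
  yield 16
  yield 13
Therefore ans = [0, 1, 2, 28, 16, 16, 13].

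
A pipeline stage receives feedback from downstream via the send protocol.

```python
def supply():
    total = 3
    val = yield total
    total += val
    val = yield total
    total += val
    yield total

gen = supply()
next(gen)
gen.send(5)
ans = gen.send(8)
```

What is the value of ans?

Step 1: next() -> yield total=3.
Step 2: send(5) -> val=5, total = 3+5 = 8, yield 8.
Step 3: send(8) -> val=8, total = 8+8 = 16, yield 16.
Therefore ans = 16.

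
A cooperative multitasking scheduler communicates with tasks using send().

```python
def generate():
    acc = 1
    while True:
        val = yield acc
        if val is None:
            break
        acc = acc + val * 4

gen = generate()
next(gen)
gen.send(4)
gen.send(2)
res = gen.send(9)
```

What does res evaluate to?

Step 1: next() -> yield acc=1.
Step 2: send(4) -> val=4, acc = 1 + 4*4 = 17, yield 17.
Step 3: send(2) -> val=2, acc = 17 + 2*4 = 25, yield 25.
Step 4: send(9) -> val=9, acc = 25 + 9*4 = 61, yield 61.
Therefore res = 61.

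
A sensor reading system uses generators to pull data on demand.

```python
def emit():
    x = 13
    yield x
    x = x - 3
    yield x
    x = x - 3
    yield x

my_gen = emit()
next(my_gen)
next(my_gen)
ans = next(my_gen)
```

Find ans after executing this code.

Step 1: Trace through generator execution:
  Yield 1: x starts at 13, yield 13
  Yield 2: x = 13 - 3 = 10, yield 10
  Yield 3: x = 10 - 3 = 7, yield 7
Step 2: First next() gets 13, second next() gets the second value, third next() yields 7.
Therefore ans = 7.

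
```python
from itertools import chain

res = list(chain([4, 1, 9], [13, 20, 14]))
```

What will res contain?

Step 1: chain() concatenates iterables: [4, 1, 9] + [13, 20, 14].
Therefore res = [4, 1, 9, 13, 20, 14].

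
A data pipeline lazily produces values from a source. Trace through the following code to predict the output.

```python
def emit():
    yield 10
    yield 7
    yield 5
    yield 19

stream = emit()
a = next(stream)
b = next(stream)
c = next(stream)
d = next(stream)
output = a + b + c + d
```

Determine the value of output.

Step 1: Create generator and consume all values:
  a = next(stream) = 10
  b = next(stream) = 7
  c = next(stream) = 5
  d = next(stream) = 19
Step 2: output = 10 + 7 + 5 + 19 = 41.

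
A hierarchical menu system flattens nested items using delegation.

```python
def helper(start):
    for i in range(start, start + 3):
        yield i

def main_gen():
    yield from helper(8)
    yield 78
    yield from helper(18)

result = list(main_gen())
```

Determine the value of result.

Step 1: main_gen() delegates to helper(8):
  yield 8
  yield 9
  yield 10
Step 2: yield 78
Step 3: Delegates to helper(18):
  yield 18
  yield 19
  yield 20
Therefore result = [8, 9, 10, 78, 18, 19, 20].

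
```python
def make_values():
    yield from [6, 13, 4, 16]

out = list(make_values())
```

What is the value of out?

Step 1: yield from delegates to the iterable, yielding each element.
Step 2: Collected values: [6, 13, 4, 16].
Therefore out = [6, 13, 4, 16].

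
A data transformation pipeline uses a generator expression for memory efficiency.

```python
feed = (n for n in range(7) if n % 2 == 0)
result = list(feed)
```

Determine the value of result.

Step 1: Filter range(7) keeping only even values:
  n=0: even, included
  n=1: odd, excluded
  n=2: even, included
  n=3: odd, excluded
  n=4: even, included
  n=5: odd, excluded
  n=6: even, included
Therefore result = [0, 2, 4, 6].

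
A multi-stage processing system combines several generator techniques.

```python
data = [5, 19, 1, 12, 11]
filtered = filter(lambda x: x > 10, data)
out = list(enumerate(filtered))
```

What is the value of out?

Step 1: Filter [5, 19, 1, 12, 11] for > 10: [19, 12, 11].
Step 2: enumerate re-indexes from 0: [(0, 19), (1, 12), (2, 11)].
Therefore out = [(0, 19), (1, 12), (2, 11)].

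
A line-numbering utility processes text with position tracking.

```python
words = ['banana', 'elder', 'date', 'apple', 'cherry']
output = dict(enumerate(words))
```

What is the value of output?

Step 1: enumerate pairs indices with words:
  0 -> 'banana'
  1 -> 'elder'
  2 -> 'date'
  3 -> 'apple'
  4 -> 'cherry'
Therefore output = {0: 'banana', 1: 'elder', 2: 'date', 3: 'apple', 4: 'cherry'}.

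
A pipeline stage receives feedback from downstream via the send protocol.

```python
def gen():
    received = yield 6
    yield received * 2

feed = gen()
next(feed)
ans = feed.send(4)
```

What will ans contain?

Step 1: next(feed) advances to first yield, producing 6.
Step 2: send(4) resumes, received = 4.
Step 3: yield received * 2 = 4 * 2 = 8.
Therefore ans = 8.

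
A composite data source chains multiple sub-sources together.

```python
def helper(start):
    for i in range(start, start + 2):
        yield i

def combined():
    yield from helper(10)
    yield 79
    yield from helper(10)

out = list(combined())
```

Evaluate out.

Step 1: combined() delegates to helper(10):
  yield 10
  yield 11
Step 2: yield 79
Step 3: Delegates to helper(10):
  yield 10
  yield 11
Therefore out = [10, 11, 79, 10, 11].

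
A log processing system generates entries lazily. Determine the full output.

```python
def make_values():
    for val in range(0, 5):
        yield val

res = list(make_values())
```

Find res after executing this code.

Step 1: The generator yields each value from range(0, 5).
Step 2: list() consumes all yields: [0, 1, 2, 3, 4].
Therefore res = [0, 1, 2, 3, 4].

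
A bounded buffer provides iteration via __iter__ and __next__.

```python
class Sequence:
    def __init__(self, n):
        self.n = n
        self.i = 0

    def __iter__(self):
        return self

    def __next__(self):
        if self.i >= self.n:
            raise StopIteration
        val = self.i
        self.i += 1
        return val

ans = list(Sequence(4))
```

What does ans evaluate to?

Step 1: Sequence(4) creates an iterator counting 0 to 3.
Step 2: list() consumes all values: [0, 1, 2, 3].
Therefore ans = [0, 1, 2, 3].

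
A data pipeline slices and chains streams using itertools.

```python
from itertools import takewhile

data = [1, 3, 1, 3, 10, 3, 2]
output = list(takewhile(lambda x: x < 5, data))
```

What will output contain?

Step 1: takewhile stops at first element >= 5:
  1 < 5: take
  3 < 5: take
  1 < 5: take
  3 < 5: take
  10 >= 5: stop
Therefore output = [1, 3, 1, 3].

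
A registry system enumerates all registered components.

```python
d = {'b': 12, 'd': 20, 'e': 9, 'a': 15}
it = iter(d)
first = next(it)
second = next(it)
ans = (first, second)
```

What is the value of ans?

Step 1: iter(d) iterates over keys: ['b', 'd', 'e', 'a'].
Step 2: first = next(it) = 'b', second = next(it) = 'd'.
Therefore ans = ('b', 'd').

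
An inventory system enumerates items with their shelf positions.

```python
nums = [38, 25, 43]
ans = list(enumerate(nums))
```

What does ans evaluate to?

Step 1: enumerate pairs each element with its index:
  (0, 38)
  (1, 25)
  (2, 43)
Therefore ans = [(0, 38), (1, 25), (2, 43)].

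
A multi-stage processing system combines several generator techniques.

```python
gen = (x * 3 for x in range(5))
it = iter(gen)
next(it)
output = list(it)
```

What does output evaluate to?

Step 1: Generator produces [0, 3, 6, 9, 12].
Step 2: next(it) consumes first element (0).
Step 3: list(it) collects remaining: [3, 6, 9, 12].
Therefore output = [3, 6, 9, 12].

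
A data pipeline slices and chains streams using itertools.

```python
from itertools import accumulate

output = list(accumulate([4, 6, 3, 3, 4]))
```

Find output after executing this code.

Step 1: accumulate computes running sums:
  + 4 = 4
  + 6 = 10
  + 3 = 13
  + 3 = 16
  + 4 = 20
Therefore output = [4, 10, 13, 16, 20].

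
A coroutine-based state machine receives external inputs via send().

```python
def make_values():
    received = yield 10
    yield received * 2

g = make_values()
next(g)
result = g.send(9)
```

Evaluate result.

Step 1: next(g) advances to first yield, producing 10.
Step 2: send(9) resumes, received = 9.
Step 3: yield received * 2 = 9 * 2 = 18.
Therefore result = 18.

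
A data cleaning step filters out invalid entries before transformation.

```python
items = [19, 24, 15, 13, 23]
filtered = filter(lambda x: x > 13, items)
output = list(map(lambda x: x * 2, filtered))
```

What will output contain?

Step 1: Filter items for elements > 13:
  19: kept
  24: kept
  15: kept
  13: removed
  23: kept
Step 2: Map x * 2 on filtered [19, 24, 15, 23]:
  19 -> 38
  24 -> 48
  15 -> 30
  23 -> 46
Therefore output = [38, 48, 30, 46].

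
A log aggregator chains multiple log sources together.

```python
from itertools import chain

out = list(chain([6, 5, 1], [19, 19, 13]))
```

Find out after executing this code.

Step 1: chain() concatenates iterables: [6, 5, 1] + [19, 19, 13].
Therefore out = [6, 5, 1, 19, 19, 13].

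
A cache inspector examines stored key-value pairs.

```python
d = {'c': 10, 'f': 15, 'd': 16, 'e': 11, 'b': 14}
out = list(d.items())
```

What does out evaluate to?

Step 1: d.items() returns (key, value) pairs in insertion order.
Therefore out = [('c', 10), ('f', 15), ('d', 16), ('e', 11), ('b', 14)].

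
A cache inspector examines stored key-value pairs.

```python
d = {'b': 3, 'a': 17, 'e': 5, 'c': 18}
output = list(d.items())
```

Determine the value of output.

Step 1: d.items() returns (key, value) pairs in insertion order.
Therefore output = [('b', 3), ('a', 17), ('e', 5), ('c', 18)].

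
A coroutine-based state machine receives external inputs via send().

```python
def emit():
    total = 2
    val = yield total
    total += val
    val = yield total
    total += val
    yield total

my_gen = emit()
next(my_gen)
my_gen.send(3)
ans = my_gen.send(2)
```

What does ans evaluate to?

Step 1: next() -> yield total=2.
Step 2: send(3) -> val=3, total = 2+3 = 5, yield 5.
Step 3: send(2) -> val=2, total = 5+2 = 7, yield 7.
Therefore ans = 7.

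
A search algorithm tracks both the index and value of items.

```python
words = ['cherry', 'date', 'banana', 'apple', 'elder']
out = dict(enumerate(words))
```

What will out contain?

Step 1: enumerate pairs indices with words:
  0 -> 'cherry'
  1 -> 'date'
  2 -> 'banana'
  3 -> 'apple'
  4 -> 'elder'
Therefore out = {0: 'cherry', 1: 'date', 2: 'banana', 3: 'apple', 4: 'elder'}.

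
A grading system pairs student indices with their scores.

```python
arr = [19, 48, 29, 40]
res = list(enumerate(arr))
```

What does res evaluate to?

Step 1: enumerate pairs each element with its index:
  (0, 19)
  (1, 48)
  (2, 29)
  (3, 40)
Therefore res = [(0, 19), (1, 48), (2, 29), (3, 40)].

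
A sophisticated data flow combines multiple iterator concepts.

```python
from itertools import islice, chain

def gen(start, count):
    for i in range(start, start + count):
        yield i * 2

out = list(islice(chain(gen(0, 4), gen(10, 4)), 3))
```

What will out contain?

Step 1: gen(0, 4) yields [0, 2, 4, 6].
Step 2: gen(10, 4) yields [20, 22, 24, 26].
Step 3: chain concatenates: [0, 2, 4, 6, 20, 22, 24, 26].
Step 4: islice takes first 3: [0, 2, 4].
Therefore out = [0, 2, 4].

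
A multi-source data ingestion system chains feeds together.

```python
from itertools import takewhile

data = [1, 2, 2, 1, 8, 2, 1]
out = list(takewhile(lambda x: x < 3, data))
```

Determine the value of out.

Step 1: takewhile stops at first element >= 3:
  1 < 3: take
  2 < 3: take
  2 < 3: take
  1 < 3: take
  8 >= 3: stop
Therefore out = [1, 2, 2, 1].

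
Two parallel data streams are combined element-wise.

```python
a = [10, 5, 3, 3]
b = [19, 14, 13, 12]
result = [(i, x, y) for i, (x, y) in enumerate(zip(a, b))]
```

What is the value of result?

Step 1: enumerate(zip(a, b)) gives index with paired elements:
  i=0: (10, 19)
  i=1: (5, 14)
  i=2: (3, 13)
  i=3: (3, 12)
Therefore result = [(0, 10, 19), (1, 5, 14), (2, 3, 13), (3, 3, 12)].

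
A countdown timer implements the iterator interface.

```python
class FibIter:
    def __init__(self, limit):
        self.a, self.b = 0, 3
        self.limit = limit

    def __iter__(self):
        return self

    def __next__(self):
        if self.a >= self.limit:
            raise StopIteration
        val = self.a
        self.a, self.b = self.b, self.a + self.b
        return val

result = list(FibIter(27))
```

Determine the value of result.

Step 1: Fibonacci-like sequence (a=0, b=3) until >= 27:
  Yield 0, then a,b = 3,3
  Yield 3, then a,b = 3,6
  Yield 3, then a,b = 6,9
  Yield 6, then a,b = 9,15
  Yield 9, then a,b = 15,24
  Yield 15, then a,b = 24,39
  Yield 24, then a,b = 39,63
Step 2: 39 >= 27, stop.
Therefore result = [0, 3, 3, 6, 9, 15, 24].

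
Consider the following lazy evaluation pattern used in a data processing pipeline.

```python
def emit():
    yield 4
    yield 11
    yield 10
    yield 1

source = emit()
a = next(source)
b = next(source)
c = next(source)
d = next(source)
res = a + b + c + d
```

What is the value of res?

Step 1: Create generator and consume all values:
  a = next(source) = 4
  b = next(source) = 11
  c = next(source) = 10
  d = next(source) = 1
Step 2: res = 4 + 11 + 10 + 1 = 26.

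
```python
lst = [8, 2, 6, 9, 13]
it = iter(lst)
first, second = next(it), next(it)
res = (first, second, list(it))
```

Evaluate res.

Step 1: Create iterator over [8, 2, 6, 9, 13].
Step 2: first = 8, second = 2.
Step 3: Remaining elements: [6, 9, 13].
Therefore res = (8, 2, [6, 9, 13]).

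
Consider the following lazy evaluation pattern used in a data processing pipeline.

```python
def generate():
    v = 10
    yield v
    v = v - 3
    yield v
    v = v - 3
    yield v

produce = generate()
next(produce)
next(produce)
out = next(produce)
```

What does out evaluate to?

Step 1: Trace through generator execution:
  Yield 1: v starts at 10, yield 10
  Yield 2: v = 10 - 3 = 7, yield 7
  Yield 3: v = 7 - 3 = 4, yield 4
Step 2: First next() gets 10, second next() gets the second value, third next() yields 4.
Therefore out = 4.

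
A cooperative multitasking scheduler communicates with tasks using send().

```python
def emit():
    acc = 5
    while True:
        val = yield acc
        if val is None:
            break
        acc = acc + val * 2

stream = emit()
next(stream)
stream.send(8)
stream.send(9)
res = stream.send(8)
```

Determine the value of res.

Step 1: next() -> yield acc=5.
Step 2: send(8) -> val=8, acc = 5 + 8*2 = 21, yield 21.
Step 3: send(9) -> val=9, acc = 21 + 9*2 = 39, yield 39.
Step 4: send(8) -> val=8, acc = 39 + 8*2 = 55, yield 55.
Therefore res = 55.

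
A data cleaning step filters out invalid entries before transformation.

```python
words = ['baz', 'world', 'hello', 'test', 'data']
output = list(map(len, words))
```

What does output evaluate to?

Step 1: Map len() to each word:
  'baz' -> 3
  'world' -> 5
  'hello' -> 5
  'test' -> 4
  'data' -> 4
Therefore output = [3, 5, 5, 4, 4].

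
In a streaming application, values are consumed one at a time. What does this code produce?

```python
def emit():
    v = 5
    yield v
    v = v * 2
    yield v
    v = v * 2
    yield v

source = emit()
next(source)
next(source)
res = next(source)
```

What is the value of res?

Step 1: Trace through generator execution:
  Yield 1: v starts at 5, yield 5
  Yield 2: v = 5 * 2 = 10, yield 10
  Yield 3: v = 10 * 2 = 20, yield 20
Step 2: First next() gets 5, second next() gets the second value, third next() yields 20.
Therefore res = 20.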